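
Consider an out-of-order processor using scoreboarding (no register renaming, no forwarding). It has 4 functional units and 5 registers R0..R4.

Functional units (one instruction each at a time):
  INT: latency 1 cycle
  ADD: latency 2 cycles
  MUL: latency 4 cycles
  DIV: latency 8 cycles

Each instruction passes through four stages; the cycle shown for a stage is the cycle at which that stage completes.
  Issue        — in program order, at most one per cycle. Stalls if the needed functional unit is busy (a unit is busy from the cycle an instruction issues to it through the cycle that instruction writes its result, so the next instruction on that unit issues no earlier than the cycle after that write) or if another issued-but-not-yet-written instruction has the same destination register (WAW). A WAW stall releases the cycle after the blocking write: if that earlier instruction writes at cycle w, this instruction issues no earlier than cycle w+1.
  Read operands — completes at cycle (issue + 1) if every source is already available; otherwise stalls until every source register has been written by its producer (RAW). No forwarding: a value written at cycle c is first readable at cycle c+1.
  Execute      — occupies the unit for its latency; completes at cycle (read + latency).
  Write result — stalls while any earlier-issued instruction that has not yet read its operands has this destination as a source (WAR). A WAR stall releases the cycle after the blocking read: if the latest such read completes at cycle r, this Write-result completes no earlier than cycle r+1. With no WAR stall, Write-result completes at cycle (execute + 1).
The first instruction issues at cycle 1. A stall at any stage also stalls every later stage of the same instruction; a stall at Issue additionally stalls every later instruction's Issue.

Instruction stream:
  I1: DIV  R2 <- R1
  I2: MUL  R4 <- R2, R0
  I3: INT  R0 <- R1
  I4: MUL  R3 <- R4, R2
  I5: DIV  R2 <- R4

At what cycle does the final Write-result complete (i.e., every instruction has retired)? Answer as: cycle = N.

cycle 1: I1 issues→DIV
cycle 2: I1 reads | I2 issues→MUL
cycle 3: I3 issues→INT
cycle 4: I3 reads
cycle 5: I3 exec-done
cycle 10: I1 exec-done
cycle 11: I1 writes R2
cycle 12: I2 reads
cycle 13: I3 writes R0
cycle 16: I2 exec-done
cycle 17: I2 writes R4
cycle 18: I4 issues→MUL
cycle 19: I4 reads | I5 issues→DIV
cycle 20: I5 reads
cycle 23: I4 exec-done
cycle 24: I4 writes R3
cycle 28: I5 exec-done
cycle 29: I5 writes R2

cycle = 29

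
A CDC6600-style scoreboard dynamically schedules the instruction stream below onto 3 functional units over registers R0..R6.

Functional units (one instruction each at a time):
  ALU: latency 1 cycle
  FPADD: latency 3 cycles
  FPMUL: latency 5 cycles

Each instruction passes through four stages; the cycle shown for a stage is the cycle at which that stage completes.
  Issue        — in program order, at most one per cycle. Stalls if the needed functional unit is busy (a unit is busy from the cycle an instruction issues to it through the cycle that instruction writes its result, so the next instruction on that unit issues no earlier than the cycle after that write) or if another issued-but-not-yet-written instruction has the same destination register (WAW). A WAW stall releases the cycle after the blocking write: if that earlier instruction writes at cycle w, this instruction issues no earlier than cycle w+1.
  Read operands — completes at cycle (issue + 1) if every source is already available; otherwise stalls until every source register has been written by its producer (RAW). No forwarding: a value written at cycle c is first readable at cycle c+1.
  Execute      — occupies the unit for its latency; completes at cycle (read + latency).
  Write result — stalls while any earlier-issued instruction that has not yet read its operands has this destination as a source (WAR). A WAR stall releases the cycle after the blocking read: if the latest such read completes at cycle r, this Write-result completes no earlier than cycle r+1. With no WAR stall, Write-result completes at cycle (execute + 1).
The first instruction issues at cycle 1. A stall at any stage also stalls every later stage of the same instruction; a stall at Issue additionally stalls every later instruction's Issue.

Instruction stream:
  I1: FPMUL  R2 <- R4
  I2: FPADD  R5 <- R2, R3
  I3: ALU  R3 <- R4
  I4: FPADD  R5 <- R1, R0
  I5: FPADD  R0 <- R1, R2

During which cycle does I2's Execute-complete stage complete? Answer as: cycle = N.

cycle = 12

cycle 1: I1→FPMUL
cycle 2: I1 RO, I2→FPADD
cycle 3: I3→ALU
cycle 4: I3 RO
cycle 5: I3 EX
cycle 7: I1 EX
cycle 8: I1 WR R2
cycle 9: I2 RO
cycle 10: I3 WR R3
cycle 12: I2 EX
cycle 13: I2 WR R5
cycle 14: I4→FPADD
cycle 15: I4 RO
cycle 18: I4 EX
cycle 19: I4 WR R5
cycle 20: I5→FPADD
cycle 21: I5 RO
cycle 24: I5 EX
cycle 25: I5 WR R0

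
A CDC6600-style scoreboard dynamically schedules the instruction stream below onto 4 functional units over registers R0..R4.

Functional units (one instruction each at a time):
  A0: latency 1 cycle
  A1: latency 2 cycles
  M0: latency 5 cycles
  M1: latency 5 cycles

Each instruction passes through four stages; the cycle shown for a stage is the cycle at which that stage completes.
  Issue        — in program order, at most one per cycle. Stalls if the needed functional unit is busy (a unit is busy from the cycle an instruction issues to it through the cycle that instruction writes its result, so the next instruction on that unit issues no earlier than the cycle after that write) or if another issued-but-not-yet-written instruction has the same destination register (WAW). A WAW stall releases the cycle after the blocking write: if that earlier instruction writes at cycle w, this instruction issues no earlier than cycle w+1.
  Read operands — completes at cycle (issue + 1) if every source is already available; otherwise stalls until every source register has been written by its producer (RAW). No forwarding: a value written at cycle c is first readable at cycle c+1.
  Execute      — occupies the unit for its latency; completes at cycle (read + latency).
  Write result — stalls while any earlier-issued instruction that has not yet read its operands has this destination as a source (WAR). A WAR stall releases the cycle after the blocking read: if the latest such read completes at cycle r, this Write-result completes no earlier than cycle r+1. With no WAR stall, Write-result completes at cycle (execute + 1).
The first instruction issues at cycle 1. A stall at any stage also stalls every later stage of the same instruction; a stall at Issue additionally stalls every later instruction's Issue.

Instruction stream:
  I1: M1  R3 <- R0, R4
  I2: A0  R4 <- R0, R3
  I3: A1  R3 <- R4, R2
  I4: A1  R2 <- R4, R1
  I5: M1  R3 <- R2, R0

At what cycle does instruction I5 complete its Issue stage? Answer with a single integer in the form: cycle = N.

cycle = 17

1) issue 1, read 2, done 7, write 8
2) issue 2, read 9, done 10, write 11  <RAW R3: wait I1 write@8>
3) issue 9, read 12, done 14, write 15  <WAW R3: wait I1 write@8 / RAW R4: wait I2 write@11>
4) issue 16, read 17, done 19, write 20  <struct: A1 busy until I3 writes@15>
5) issue 17, read 21, done 26, write 27  <RAW R2: wait I4 write@20>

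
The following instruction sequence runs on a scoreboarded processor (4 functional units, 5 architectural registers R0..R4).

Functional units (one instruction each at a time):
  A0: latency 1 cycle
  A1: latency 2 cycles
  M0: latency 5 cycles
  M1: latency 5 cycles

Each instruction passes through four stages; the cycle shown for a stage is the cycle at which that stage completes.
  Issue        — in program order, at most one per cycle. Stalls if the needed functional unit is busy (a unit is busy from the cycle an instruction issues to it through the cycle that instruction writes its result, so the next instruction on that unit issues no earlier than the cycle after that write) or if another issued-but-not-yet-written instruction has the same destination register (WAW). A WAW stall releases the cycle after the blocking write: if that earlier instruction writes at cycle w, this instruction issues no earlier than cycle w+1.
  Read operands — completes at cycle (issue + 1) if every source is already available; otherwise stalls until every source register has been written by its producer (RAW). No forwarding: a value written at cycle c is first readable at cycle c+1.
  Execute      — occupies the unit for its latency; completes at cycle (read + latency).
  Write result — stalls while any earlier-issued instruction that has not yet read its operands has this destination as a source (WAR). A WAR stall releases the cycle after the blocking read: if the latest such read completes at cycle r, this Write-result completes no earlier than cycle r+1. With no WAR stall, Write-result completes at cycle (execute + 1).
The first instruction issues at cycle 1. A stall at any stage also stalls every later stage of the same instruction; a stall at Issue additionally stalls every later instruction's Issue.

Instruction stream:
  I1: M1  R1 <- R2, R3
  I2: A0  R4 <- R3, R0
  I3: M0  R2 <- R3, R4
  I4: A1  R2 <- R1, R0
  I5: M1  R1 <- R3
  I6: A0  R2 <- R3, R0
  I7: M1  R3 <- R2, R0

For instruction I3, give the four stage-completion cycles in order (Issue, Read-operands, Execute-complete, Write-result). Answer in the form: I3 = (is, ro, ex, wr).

t=1  I1 issues→M1
t=2  I1 reads | I2 issues→A0
t=3  I2 reads | I3 issues→M0
t=4  I2 exec-done
t=5  I2 writes R4
t=6  I3 reads
t=7  I1 exec-done
t=8  I1 writes R1
t=11  I3 exec-done
t=12  I3 writes R2
t=13  I4 issues→A1
t=14  I4 reads | I5 issues→M1
t=15  I5 reads
t=16  I4 exec-done
t=17  I4 writes R2
t=18  I6 issues→A0
t=19  I6 reads
t=20  I5 exec-done | I6 exec-done
t=21  I5 writes R1 | I6 writes R2
t=22  I7 issues→M1
t=23  I7 reads
t=28  I7 exec-done
t=29  I7 writes R3

I3 = (3, 6, 11, 12)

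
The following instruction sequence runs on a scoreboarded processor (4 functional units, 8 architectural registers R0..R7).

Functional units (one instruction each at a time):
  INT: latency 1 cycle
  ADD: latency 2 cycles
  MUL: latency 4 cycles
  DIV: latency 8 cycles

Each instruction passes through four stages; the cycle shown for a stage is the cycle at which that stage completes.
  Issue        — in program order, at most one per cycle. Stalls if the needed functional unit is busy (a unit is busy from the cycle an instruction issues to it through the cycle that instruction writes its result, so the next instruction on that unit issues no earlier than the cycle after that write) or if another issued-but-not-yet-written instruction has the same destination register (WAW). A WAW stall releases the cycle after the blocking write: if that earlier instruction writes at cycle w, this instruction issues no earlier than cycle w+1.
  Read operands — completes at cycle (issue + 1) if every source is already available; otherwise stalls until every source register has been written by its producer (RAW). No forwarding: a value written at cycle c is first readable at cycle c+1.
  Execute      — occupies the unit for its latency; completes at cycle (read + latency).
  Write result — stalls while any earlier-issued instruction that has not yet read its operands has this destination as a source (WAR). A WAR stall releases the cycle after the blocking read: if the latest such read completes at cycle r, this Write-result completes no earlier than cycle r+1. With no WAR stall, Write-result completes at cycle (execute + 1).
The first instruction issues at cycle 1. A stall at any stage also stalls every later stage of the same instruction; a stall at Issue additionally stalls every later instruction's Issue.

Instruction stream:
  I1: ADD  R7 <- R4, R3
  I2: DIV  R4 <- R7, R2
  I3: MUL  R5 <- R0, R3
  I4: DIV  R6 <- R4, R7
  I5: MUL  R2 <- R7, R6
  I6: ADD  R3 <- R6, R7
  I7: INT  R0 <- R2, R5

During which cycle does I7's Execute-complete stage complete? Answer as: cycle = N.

cycle = 34

c1: I1 dispatched to ADD
c2: I1 operands ready, I2 dispatched to DIV
c3: I3 dispatched to MUL
c4: I1 complete, I3 operands ready
c5: R7←I1
c6: I2 operands ready
c8: I3 complete
c9: R5←I3
c14: I2 complete
c15: R4←I2
c16: I4 dispatched to DIV
c17: I4 operands ready, I5 dispatched to MUL
c18: I6 dispatched to ADD
c19: I7 dispatched to INT
c25: I4 complete
c26: R6←I4
c27: I5 operands ready, I6 operands ready
c29: I6 complete
c30: R3←I6
c31: I5 complete
c32: R2←I5
c33: I7 operands ready
c34: I7 complete
c35: R0←I7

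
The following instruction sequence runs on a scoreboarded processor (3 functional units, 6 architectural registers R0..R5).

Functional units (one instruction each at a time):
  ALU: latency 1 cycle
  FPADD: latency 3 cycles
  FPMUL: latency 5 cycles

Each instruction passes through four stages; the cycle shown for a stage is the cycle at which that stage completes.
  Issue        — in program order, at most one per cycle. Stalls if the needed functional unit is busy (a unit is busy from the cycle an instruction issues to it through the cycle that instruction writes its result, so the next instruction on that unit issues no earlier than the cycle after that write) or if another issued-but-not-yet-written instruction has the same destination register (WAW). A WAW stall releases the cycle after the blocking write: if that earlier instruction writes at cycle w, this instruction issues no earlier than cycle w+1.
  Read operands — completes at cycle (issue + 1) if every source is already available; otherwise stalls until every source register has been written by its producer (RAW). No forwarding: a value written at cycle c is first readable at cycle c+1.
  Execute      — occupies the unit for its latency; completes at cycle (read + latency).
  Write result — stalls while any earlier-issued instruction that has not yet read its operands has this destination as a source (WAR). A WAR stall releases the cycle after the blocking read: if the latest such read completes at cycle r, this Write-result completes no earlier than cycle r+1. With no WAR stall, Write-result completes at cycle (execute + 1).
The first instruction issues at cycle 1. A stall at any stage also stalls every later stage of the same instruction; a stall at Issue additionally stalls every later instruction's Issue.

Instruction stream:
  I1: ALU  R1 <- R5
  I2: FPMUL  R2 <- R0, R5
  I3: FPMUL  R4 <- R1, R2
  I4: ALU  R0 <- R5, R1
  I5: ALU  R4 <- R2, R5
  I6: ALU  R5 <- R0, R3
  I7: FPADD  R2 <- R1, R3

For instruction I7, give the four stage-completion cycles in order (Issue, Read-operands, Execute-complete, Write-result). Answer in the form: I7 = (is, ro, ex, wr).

[I1] 1/2/3/4
[I2] 2/3/8/9
[I3] 10/11/16/17  (struct: FPMUL busy until I2 writes@9)
[I4] 11/12/13/14
[I5] 18/19/20/21  (WAW R4: wait I3 write@17)
[I6] 22/23/24/25  (struct: ALU busy until I5 writes@21)
[I7] 23/24/27/28

I7 = (23, 24, 27, 28)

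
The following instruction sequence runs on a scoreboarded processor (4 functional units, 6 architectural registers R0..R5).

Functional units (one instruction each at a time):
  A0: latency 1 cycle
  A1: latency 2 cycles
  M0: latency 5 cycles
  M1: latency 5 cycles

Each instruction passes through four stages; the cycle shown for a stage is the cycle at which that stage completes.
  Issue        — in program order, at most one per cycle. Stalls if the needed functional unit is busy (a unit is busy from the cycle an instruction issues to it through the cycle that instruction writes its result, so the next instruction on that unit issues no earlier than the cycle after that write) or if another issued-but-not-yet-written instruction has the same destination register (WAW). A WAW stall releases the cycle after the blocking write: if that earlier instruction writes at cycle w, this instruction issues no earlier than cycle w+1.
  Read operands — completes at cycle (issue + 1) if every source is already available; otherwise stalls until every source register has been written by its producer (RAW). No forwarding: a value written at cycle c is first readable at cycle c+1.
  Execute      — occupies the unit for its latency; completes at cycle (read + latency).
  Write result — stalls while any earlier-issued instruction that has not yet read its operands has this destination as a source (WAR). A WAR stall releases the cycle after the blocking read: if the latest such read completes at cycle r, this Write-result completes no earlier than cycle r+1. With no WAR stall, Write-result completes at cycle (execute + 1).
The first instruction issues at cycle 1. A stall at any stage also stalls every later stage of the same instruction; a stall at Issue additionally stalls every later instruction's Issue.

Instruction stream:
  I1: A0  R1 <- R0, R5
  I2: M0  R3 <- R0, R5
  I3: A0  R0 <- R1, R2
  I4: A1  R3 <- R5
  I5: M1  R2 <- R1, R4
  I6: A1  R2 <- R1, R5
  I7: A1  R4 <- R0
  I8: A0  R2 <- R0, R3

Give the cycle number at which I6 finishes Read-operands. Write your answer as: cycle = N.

I1 -> (1, 2, 3, 4)
I2 -> (2, 3, 8, 9)
I3 -> (5, 6, 7, 8)  // struct: A0 busy until I1 writes@4
I4 -> (10, 11, 13, 14)  // WAW R3: wait I2 write@9
I5 -> (11, 12, 17, 18)
I6 -> (19, 20, 22, 23)  // WAW R2: wait I5 write@18
I7 -> (24, 25, 27, 28)  // struct: A1 busy until I6 writes@23
I8 -> (25, 26, 27, 28)

cycle = 20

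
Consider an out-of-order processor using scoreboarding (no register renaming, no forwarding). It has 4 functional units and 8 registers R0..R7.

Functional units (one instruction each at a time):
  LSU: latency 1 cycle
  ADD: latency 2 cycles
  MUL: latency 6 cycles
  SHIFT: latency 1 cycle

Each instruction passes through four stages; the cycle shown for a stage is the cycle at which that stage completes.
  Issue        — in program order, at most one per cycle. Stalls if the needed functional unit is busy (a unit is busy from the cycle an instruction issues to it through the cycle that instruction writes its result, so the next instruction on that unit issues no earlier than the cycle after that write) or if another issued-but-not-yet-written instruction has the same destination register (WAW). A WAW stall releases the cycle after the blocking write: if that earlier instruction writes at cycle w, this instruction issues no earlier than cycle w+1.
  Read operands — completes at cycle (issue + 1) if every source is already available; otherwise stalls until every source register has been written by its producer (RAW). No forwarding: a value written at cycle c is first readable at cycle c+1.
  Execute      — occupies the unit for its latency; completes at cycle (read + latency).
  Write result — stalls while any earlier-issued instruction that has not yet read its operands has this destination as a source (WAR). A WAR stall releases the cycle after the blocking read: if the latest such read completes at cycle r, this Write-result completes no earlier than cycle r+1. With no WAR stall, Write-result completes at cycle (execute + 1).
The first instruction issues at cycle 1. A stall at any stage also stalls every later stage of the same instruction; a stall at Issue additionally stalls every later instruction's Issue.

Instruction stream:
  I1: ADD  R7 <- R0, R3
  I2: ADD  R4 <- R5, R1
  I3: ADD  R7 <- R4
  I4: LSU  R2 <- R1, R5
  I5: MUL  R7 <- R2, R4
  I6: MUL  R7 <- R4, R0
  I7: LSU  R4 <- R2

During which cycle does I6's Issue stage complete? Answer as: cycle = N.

t=1  I1 issues→ADD
t=2  I1 reads
t=4  I1 exec-done
t=5  I1 writes R7
t=6  I2 issues→ADD
t=7  I2 reads
t=9  I2 exec-done
t=10  I2 writes R4
t=11  I3 issues→ADD
t=12  I3 reads, I4 issues→LSU
t=13  I4 reads
t=14  I3 exec-done, I4 exec-done
t=15  I3 writes R7, I4 writes R2
t=16  I5 issues→MUL
t=17  I5 reads
t=23  I5 exec-done
t=24  I5 writes R7
t=25  I6 issues→MUL
t=26  I6 reads, I7 issues→LSU
t=27  I7 reads
t=28  I7 exec-done
t=29  I7 writes R4
t=32  I6 exec-done
t=33  I6 writes R7

cycle = 25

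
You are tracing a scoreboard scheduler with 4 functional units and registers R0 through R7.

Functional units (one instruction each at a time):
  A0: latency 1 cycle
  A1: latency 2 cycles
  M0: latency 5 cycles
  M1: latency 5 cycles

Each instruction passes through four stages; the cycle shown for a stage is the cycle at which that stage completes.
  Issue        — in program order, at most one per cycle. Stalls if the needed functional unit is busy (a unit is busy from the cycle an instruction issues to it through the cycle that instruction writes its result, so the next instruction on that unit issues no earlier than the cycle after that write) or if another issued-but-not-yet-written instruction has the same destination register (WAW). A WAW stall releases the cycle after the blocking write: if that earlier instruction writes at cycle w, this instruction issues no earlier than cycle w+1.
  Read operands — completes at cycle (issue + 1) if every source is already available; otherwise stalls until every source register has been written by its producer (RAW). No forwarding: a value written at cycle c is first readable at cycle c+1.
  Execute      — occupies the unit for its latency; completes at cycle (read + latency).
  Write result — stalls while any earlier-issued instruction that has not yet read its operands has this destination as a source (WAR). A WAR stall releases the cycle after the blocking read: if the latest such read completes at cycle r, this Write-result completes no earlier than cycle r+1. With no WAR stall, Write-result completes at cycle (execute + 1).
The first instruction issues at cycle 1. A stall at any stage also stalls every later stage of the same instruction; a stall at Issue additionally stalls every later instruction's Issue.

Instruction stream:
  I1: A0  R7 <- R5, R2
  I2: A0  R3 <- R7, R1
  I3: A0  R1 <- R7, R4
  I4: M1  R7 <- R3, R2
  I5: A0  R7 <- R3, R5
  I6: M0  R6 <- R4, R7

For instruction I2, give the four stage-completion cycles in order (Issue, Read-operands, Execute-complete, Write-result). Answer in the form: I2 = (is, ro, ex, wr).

I2 = (5, 6, 7, 8)

  I1 | 1 | 2 | 3 | 4
  I2 | 5 | 6 | 7 | 8   struct: A0 busy until I1 writes@4
  I3 | 9 | 10 | 11 | 12   struct: A0 busy until I2 writes@8
  I4 | 10 | 11 | 16 | 17
  I5 | 18 | 19 | 20 | 21   WAW R7: wait I4 write@17
  I6 | 19 | 22 | 27 | 28   RAW R7: wait I5 write@21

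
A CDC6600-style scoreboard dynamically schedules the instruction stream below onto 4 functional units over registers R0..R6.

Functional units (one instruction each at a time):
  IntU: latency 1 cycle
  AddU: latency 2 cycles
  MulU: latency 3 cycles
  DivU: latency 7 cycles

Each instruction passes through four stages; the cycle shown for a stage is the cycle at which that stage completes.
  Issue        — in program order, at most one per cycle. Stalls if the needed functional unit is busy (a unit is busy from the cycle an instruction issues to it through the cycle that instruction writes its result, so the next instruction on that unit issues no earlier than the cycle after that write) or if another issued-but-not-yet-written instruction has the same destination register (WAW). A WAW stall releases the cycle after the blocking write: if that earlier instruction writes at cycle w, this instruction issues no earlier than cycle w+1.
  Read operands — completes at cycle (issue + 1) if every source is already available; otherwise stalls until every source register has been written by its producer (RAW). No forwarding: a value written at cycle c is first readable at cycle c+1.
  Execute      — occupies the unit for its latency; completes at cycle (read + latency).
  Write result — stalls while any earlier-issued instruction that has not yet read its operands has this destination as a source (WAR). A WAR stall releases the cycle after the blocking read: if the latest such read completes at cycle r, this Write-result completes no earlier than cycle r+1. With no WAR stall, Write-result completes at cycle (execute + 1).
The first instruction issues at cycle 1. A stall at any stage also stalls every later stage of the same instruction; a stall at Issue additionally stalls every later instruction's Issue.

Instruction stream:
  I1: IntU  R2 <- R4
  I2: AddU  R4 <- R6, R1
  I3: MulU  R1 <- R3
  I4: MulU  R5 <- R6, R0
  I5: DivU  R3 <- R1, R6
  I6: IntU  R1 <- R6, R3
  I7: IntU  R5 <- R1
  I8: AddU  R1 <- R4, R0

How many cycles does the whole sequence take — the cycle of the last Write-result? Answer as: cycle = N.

1) issue 1, read 2, done 3, write 4
2) issue 2, read 3, done 5, write 6
3) issue 3, read 4, done 7, write 8
4) issue 9, read 10, done 13, write 14  <struct: MulU busy until I3 writes@8>
5) issue 10, read 11, done 18, write 19
6) issue 11, read 20, done 21, write 22  <RAW R3: wait I5 write@19>
7) issue 23, read 24, done 25, write 26  <struct: IntU busy until I6 writes@22>
8) issue 24, read 25, done 27, write 28

cycle = 28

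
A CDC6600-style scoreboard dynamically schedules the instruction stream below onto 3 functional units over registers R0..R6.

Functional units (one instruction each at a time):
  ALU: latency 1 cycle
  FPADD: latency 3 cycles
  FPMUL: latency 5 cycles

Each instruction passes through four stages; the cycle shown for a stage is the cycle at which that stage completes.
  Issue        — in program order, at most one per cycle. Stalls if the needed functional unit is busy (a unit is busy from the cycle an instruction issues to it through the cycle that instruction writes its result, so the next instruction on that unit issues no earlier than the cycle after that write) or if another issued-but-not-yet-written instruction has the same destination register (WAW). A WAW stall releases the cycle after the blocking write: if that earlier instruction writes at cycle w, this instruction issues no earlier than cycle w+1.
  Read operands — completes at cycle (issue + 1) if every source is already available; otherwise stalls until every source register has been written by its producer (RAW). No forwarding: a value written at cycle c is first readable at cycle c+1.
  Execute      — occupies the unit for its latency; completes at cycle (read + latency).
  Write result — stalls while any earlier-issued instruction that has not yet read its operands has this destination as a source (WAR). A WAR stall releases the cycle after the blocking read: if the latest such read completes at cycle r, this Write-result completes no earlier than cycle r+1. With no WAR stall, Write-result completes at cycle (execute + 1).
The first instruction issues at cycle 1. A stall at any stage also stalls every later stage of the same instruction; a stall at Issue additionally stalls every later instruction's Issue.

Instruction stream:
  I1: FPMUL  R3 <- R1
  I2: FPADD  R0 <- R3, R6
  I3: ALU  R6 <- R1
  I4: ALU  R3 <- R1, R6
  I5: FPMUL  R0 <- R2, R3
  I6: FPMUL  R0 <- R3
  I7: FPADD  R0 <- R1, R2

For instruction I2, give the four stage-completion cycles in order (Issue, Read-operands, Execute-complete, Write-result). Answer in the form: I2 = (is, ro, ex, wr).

I2 = (2, 9, 12, 13)

[1] I1 issues→FPMUL
[2] I1 reads, I2 issues→FPADD
[3] I3 issues→ALU
[4] I3 reads
[5] I3 exec-done
[7] I1 exec-done
[8] I1 writes R3
[9] I2 reads
[10] I3 writes R6
[11] I4 issues→ALU
[12] I2 exec-done, I4 reads
[13] I2 writes R0, I4 exec-done
[14] I4 writes R3, I5 issues→FPMUL
[15] I5 reads
[20] I5 exec-done
[21] I5 writes R0
[22] I6 issues→FPMUL
[23] I6 reads
[28] I6 exec-done
[29] I6 writes R0
[30] I7 issues→FPADD
[31] I7 reads
[34] I7 exec-done
[35] I7 writes R0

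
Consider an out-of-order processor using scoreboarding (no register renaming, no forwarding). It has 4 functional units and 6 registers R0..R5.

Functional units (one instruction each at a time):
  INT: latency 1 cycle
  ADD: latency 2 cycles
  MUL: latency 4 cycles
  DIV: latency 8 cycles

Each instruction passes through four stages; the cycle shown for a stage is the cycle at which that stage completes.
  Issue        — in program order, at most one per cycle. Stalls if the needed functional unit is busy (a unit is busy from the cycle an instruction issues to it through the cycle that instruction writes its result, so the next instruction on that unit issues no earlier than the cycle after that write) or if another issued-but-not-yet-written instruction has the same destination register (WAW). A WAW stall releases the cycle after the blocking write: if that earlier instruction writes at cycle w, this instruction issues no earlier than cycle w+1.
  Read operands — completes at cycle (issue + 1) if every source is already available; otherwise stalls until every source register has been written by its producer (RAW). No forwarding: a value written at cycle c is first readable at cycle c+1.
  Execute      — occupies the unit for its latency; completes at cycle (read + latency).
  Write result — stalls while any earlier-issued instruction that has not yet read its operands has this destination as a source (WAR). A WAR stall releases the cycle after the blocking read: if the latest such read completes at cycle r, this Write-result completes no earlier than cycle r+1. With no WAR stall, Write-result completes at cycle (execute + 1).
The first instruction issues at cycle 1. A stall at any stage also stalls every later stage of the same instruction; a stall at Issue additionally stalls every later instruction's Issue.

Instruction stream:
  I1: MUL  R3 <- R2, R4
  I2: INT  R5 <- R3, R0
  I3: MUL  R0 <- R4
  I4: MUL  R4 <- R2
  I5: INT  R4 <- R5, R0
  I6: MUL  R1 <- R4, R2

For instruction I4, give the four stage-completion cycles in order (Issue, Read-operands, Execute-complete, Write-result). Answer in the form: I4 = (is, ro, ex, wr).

1) issue 1, read 2, done 6, write 7
2) issue 2, read 8, done 9, write 10  <RAW R3: wait I1 write@7>
3) issue 8, read 9, done 13, write 14  <struct: MUL busy until I1 writes@7>
4) issue 15, read 16, done 20, write 21  <struct: MUL busy until I3 writes@14>
5) issue 22, read 23, done 24, write 25  <WAW R4: wait I4 write@21>
6) issue 23, read 26, done 30, write 31  <RAW R4: wait I5 write@25>

I4 = (15, 16, 20, 21)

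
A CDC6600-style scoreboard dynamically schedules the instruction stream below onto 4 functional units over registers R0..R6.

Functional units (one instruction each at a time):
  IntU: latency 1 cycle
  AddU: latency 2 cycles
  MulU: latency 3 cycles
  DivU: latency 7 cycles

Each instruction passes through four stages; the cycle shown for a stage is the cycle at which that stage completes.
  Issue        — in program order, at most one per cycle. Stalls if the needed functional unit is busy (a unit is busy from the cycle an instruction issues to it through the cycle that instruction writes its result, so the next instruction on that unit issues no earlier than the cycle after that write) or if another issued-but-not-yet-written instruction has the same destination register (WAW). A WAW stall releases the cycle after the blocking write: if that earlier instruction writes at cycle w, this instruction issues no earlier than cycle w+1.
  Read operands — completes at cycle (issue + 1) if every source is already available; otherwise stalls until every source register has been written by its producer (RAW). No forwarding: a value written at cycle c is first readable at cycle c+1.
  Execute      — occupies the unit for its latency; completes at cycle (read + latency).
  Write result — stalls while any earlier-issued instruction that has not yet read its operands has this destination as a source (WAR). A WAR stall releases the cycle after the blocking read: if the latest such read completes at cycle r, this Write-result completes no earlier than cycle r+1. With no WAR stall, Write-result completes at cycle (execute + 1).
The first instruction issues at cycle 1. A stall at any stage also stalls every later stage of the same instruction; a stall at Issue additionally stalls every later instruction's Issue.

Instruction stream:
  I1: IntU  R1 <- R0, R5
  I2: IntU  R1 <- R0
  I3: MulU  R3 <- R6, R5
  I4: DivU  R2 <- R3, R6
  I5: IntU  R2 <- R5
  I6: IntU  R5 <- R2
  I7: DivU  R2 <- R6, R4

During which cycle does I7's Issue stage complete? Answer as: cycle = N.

cycle = 26

1) issue 1, read 2, done 3, write 4
2) issue 5, read 6, done 7, write 8  <struct: IntU busy until I1 writes@4>
3) issue 6, read 7, done 10, write 11
4) issue 7, read 12, done 19, write 20  <RAW R3: wait I3 write@11>
5) issue 21, read 22, done 23, write 24  <WAW R2: wait I4 write@20>
6) issue 25, read 26, done 27, write 28  <struct: IntU busy until I5 writes@24>
7) issue 26, read 27, done 34, write 35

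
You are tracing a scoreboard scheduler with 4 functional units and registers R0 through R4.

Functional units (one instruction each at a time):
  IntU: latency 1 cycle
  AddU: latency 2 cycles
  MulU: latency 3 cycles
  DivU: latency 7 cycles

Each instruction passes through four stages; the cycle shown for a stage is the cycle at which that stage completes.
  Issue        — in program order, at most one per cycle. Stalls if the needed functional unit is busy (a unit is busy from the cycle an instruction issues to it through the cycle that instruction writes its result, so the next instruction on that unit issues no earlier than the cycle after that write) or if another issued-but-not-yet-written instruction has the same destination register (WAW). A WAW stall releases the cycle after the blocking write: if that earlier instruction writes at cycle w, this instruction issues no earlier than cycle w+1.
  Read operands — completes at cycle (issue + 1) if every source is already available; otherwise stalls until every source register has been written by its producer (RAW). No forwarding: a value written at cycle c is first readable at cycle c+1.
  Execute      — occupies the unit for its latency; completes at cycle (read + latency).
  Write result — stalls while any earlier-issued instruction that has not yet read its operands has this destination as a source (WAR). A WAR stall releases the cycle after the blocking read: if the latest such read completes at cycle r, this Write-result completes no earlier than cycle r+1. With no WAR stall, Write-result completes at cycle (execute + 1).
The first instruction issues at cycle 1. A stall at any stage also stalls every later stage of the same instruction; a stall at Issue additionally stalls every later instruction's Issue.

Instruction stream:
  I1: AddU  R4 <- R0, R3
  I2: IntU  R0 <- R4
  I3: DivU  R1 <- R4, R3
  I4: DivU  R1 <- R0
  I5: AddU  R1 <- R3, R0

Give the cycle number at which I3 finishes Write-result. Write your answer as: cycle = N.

[I1] 1/2/4/5
[I2] 2/6/7/8  (RAW R4: wait I1 write@5)
[I3] 3/6/13/14  (RAW R4: wait I1 write@5)
[I4] 15/16/23/24  (struct: DivU busy until I3 writes@14)
[I5] 25/26/28/29  (WAW R1: wait I4 write@24)

cycle = 14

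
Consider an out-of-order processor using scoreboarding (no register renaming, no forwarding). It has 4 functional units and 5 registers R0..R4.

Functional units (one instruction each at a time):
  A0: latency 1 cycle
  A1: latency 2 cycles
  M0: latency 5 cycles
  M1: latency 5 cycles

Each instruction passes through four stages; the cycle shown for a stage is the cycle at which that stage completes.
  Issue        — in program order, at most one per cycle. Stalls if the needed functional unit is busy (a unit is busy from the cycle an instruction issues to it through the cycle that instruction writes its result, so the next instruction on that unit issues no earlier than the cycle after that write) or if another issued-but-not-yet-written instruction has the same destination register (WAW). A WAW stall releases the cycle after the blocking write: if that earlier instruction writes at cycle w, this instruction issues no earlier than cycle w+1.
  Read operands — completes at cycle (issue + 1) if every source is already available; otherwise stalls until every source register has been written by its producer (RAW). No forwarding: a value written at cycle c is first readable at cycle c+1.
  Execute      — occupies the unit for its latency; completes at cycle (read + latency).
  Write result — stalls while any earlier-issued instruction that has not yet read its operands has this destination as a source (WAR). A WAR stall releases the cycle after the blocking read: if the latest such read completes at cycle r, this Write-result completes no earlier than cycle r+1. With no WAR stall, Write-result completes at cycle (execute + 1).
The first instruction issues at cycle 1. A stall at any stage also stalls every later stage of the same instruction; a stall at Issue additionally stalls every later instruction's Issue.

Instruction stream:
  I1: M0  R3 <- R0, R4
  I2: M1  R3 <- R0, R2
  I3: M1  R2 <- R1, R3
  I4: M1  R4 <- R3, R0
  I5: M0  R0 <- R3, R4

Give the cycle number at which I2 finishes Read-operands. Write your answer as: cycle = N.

[I1] 1/2/7/8
[I2] 9/10/15/16  (WAW R3: wait I1 write@8)
[I3] 17/18/23/24  (struct: M1 busy until I2 writes@16)
[I4] 25/26/31/32  (struct: M1 busy until I3 writes@24)
[I5] 26/33/38/39  (RAW R4: wait I4 write@32)

cycle = 10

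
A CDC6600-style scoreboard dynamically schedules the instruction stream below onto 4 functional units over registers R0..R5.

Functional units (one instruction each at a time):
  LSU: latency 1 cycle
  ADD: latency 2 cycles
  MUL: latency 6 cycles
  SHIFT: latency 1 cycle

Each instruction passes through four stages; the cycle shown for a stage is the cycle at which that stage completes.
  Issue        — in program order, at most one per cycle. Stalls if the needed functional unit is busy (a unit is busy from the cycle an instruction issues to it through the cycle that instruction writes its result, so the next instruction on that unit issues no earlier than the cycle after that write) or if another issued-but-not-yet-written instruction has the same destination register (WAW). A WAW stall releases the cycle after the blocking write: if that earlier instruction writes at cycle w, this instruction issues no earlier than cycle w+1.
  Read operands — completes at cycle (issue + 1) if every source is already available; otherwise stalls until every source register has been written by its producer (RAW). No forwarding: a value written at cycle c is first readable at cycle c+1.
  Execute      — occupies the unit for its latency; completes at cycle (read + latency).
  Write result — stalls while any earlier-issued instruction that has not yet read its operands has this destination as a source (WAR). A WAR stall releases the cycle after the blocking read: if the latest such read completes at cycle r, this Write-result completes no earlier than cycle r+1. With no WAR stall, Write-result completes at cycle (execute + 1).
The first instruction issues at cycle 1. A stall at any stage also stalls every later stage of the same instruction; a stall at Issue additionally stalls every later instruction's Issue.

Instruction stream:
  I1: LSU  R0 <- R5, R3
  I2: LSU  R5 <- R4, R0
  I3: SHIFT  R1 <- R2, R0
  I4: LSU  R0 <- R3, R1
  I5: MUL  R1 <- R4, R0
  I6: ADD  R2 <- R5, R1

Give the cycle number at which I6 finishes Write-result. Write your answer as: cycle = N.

I1  is:1  ro:2  ex:3  wr:4
I2  is:5  ro:6  ex:7  wr:8  — struct: LSU busy until I1 writes@4
I3  is:6  ro:7  ex:8  wr:9
I4  is:9  ro:10  ex:11  wr:12  — struct: LSU busy until I2 writes@8
I5  is:10  ro:13  ex:19  wr:20  — RAW R0: wait I4 write@12
I6  is:11  ro:21  ex:23  wr:24  — RAW R1: wait I5 write@20

cycle = 24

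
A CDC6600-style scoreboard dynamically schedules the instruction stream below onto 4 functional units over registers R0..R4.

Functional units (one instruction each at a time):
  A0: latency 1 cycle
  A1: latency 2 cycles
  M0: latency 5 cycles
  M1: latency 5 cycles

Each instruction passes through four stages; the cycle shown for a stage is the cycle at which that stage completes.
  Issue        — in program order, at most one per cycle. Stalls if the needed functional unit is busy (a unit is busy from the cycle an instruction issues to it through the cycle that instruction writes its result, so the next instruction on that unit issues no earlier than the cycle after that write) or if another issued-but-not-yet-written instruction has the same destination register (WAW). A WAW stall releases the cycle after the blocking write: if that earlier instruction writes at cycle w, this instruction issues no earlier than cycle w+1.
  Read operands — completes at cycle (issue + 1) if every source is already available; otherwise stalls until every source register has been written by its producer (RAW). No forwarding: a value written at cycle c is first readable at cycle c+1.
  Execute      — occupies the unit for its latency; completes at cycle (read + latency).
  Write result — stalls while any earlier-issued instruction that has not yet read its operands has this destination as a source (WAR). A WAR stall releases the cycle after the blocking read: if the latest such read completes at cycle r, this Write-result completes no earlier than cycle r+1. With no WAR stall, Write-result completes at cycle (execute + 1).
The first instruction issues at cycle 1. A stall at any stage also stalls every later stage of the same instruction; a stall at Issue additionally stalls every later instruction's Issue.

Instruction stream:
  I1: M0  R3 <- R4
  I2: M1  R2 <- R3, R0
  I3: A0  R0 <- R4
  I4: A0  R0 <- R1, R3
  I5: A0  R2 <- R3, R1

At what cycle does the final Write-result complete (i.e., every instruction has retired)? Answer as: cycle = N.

cycle = 19

I1 -> (1, 2, 7, 8)
I2 -> (2, 9, 14, 15)  // RAW R3: wait I1 write@8
I3 -> (3, 4, 5, 10)  // WAR R0: wait I2 read@9
I4 -> (11, 12, 13, 14)  // struct: A0 busy until I3 writes@10
I5 -> (16, 17, 18, 19)  // WAW R2: wait I2 write@15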